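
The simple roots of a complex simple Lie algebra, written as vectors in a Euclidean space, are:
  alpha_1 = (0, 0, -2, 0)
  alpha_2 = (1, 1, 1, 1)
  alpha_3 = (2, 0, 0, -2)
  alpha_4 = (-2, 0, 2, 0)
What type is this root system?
Compute the Cartan integers a_ij = 2(alpha_i, alpha_j)/(alpha_j, alpha_j); the resulting 4x4 Cartan matrix is
[[2, -1, 0, -1], [-1, 2, 0, 0], [0, 0, 2, -1], [-2, 0, -1, 2]].
The roots have two lengths (squared-length ratio 2:1); the short ones are alpha_{1,2}. The associated Dynkin diagram is a chain of 4 nodes with a double edge between the middle two (F_4), so the type is F_4.

F4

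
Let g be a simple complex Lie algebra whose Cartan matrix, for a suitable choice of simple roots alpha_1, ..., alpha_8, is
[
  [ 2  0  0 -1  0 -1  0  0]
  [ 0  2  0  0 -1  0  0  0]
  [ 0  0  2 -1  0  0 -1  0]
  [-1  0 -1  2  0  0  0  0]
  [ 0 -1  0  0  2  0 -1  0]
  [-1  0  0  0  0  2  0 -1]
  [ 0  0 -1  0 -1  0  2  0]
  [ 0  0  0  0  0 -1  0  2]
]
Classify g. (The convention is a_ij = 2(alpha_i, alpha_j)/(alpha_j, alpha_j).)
The matrix has rank 8 with 2's on the diagonal. Reading the off-diagonal entries as Dynkin edges (a single edge where a_ij = a_ji = -1; a double or triple edge where a_ij * a_ji = 2 or 3), the diagram is a chain of 8 nodes with single edges (A_8). One simple-root ordering that puts it in standard form is (alpha_2, alpha_5, alpha_7, alpha_3, alpha_4, alpha_1, alpha_6, alpha_8). So the algebra is type A_8, i.e. sl(9).

A_8 (sl(9))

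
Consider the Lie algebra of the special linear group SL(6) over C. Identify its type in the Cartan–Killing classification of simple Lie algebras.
This is sl(6), which has dimension 6^2 - 1 = 35 and rank 6 - 1 = 5 (a Cartan subalgebra is the diagonal traceless matrices). In the classification of classical Lie algebras, the special linear algebra sl(n+1) has type A_n; here n = 5, so the Dynkin diagram is a chain of 5 nodes with single edges (A_5). Hence the type is A_5.

A_5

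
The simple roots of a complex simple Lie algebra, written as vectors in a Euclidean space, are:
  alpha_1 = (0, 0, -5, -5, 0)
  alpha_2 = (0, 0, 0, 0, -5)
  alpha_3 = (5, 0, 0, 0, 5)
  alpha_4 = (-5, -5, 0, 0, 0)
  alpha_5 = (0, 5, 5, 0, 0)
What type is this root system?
B_5 (so(11))

Compute the Cartan integers a_ij = 2(alpha_i, alpha_j)/(alpha_j, alpha_j); the resulting 5x5 Cartan matrix is
[[2, 0, 0, 0, -1], [0, 2, -1, 0, 0], [0, -2, 2, -1, 0], [0, 0, -1, 2, -1], [-1, 0, 0, -1, 2]].
The roots have two lengths (squared-length ratio 2:1); the short ones are alpha_{2}. The associated Dynkin diagram is a chain of 5 nodes with a double edge at one end; the terminal node there is the unique short simple root (B_5), so the type is B_5 (the algebra so(11)).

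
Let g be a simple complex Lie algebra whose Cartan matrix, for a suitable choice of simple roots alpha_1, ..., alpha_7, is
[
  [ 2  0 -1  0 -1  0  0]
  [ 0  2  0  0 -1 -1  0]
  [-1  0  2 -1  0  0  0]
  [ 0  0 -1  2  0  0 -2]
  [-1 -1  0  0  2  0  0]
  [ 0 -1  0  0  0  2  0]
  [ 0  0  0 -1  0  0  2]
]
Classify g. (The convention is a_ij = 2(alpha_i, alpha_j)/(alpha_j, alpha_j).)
B_7 (so(15))

The matrix has rank 7 with 2's on the diagonal. Reading the off-diagonal entries as Dynkin edges (a single edge where a_ij = a_ji = -1; a double or triple edge where a_ij * a_ji = 2 or 3), the diagram is a chain of 7 nodes with a double edge at one end; the terminal node there is the unique short simple root (B_7). One simple-root ordering that puts it in standard form is (alpha_6, alpha_2, alpha_5, alpha_1, alpha_3, alpha_4, alpha_7). So the algebra is type B_7, i.e. so(15).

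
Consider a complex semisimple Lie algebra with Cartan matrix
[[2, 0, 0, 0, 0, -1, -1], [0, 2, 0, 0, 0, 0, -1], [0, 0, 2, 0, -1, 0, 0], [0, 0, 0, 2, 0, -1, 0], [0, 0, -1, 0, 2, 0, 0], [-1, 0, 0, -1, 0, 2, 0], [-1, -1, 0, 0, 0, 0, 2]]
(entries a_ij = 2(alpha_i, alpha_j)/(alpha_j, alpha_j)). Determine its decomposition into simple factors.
type A_2 + type A_5

The diagram associated to this matrix has two connected components: the simple roots {alpha_3, alpha_5} form a chain of 2 nodes with single edges (A_2), and {alpha_1, alpha_2, alpha_4, alpha_6, alpha_7} form a chain of 5 nodes with single edges (A_5). A semisimple Lie algebra decomposes uniquely as the direct sum of simple ideals, one per connected component of its Dynkin diagram, so g ≅ A_2 ⊕ A_5 (dimension 8 + 35 = 43).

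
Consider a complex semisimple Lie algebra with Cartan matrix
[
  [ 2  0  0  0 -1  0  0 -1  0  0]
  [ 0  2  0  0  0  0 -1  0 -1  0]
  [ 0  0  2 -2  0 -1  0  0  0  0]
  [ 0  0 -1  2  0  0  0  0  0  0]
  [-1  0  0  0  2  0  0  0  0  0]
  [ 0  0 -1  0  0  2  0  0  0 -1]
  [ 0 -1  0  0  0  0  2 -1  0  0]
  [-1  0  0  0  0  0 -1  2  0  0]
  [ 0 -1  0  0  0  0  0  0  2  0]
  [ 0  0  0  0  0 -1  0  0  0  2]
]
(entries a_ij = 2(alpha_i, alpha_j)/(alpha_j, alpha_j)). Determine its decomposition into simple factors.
A_6 + B_4

The diagram associated to this matrix has two connected components: the simple roots {alpha_1, alpha_2, alpha_5, alpha_7, alpha_8, alpha_9} form a chain of 6 nodes with single edges (A_6), and {alpha_3, alpha_4, alpha_6, alpha_10} form a chain of 4 nodes with a double edge at one end; the terminal node there is the unique short simple root (B_4). A semisimple Lie algebra decomposes uniquely as the direct sum of simple ideals, one per connected component of its Dynkin diagram, so g ≅ A_6 ⊕ B_4 (dimension 48 + 36 = 84).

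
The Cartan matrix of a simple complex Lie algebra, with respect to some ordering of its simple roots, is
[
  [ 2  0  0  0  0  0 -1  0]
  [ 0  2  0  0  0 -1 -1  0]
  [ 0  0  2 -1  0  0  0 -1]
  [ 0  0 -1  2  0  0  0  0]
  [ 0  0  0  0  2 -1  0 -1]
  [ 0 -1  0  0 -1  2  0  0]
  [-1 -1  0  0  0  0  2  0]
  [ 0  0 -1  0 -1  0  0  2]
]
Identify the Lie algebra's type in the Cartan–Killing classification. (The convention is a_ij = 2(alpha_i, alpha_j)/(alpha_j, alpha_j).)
The matrix has rank 8 with 2's on the diagonal. Reading the off-diagonal entries as Dynkin edges (a single edge where a_ij = a_ji = -1; a double or triple edge where a_ij * a_ji = 2 or 3), the diagram is a chain of 8 nodes with single edges (A_8). One simple-root ordering that puts it in standard form is (alpha_1, alpha_7, alpha_2, alpha_6, alpha_5, alpha_8, alpha_3, alpha_4). So the algebra is type A_8, i.e. sl(9).

A_8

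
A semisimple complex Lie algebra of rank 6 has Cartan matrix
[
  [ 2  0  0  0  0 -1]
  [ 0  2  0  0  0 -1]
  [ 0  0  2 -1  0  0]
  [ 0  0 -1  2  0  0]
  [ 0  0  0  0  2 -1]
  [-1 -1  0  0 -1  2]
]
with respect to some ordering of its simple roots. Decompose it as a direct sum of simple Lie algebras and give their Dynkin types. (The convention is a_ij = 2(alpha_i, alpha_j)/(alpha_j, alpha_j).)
A_2 (sl(3)) + D_4 (so(8))

The diagram associated to this matrix has two connected components: the simple roots {alpha_3, alpha_4} form a chain of 2 nodes with single edges (A_2), and {alpha_1, alpha_2, alpha_5, alpha_6} form a chain of 2 nodes with a fork of two nodes at one end (D_4). A semisimple Lie algebra decomposes uniquely as the direct sum of simple ideals, one per connected component of its Dynkin diagram, so g ≅ A_2 ⊕ D_4 (dimension 8 + 28 = 36).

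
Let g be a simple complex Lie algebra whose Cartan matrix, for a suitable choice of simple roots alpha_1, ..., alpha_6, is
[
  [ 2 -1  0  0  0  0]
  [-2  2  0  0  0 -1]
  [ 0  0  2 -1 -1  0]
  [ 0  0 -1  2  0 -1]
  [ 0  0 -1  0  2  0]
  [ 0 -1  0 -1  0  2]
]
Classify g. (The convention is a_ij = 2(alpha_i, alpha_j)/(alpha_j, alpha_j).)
B6

The matrix has rank 6 with 2's on the diagonal. Reading the off-diagonal entries as Dynkin edges (a single edge where a_ij = a_ji = -1; a double or triple edge where a_ij * a_ji = 2 or 3), the diagram is a chain of 6 nodes with a double edge at one end; the terminal node there is the unique short simple root (B_6). One simple-root ordering that puts it in standard form is (alpha_5, alpha_3, alpha_4, alpha_6, alpha_2, alpha_1). So the algebra is type B_6, i.e. so(13).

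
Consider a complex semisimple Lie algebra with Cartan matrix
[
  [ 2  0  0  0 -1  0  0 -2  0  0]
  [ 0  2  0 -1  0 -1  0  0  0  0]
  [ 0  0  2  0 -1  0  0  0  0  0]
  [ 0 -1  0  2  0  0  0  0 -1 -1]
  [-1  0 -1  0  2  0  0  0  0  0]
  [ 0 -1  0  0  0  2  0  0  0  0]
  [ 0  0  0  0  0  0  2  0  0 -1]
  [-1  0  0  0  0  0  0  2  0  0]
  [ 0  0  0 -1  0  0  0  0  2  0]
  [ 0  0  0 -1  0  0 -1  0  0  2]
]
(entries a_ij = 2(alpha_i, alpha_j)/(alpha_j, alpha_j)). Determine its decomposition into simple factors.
B4 + E6

The diagram associated to this matrix has two connected components: the simple roots {alpha_1, alpha_3, alpha_5, alpha_8} form a chain of 4 nodes with a double edge at one end; the terminal node there is the unique short simple root (B_4), and {alpha_2, alpha_4, alpha_6, alpha_7, alpha_9, alpha_10} form a chain of 5 nodes with one extra node attached to the third node from one end (E_6). A semisimple Lie algebra decomposes uniquely as the direct sum of simple ideals, one per connected component of its Dynkin diagram, so g ≅ B_4 ⊕ E_6 (dimension 36 + 78 = 114).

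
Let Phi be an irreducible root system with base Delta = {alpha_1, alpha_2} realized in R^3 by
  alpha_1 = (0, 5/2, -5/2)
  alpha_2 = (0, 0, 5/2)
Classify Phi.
Compute the Cartan integers a_ij = 2(alpha_i, alpha_j)/(alpha_j, alpha_j); the resulting 2x2 Cartan matrix is
[[2, -2], [-1, 2]].
The roots have two lengths (squared-length ratio 2:1); the short ones are alpha_{2}. The associated Dynkin diagram is a chain of 2 nodes with a double edge at one end; the terminal node there is the unique short simple root (B_2), so the type is B_2 (the algebra so(5)).

B_2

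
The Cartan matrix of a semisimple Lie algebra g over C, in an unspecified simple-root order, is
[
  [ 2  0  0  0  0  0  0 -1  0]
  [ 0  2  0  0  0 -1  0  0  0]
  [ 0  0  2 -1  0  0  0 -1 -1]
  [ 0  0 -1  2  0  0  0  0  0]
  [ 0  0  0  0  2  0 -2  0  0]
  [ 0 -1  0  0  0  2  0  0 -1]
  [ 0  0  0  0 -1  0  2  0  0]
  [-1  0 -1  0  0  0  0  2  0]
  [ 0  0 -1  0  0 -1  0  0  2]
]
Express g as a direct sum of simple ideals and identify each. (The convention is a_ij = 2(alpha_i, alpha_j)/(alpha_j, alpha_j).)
type B_2 ⊕ type E_7

The diagram associated to this matrix has two connected components: the simple roots {alpha_5, alpha_7} form a chain of 2 nodes with a double edge at one end; the terminal node there is the unique short simple root (B_2), and {alpha_1, alpha_2, alpha_3, alpha_4, alpha_6, alpha_8, alpha_9} form a chain of 6 nodes with one extra node attached to the third node from one end (E_7). A semisimple Lie algebra decomposes uniquely as the direct sum of simple ideals, one per connected component of its Dynkin diagram, so g ≅ B_2 ⊕ E_7 (dimension 10 + 133 = 143).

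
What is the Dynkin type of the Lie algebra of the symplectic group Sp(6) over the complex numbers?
This is sp(6), which has dimension 6(6+1)/2 = 21 and rank 6/2 = 3. In the classification of classical Lie algebras, the symplectic algebra sp(2n) has type C_n; here n = 3, so the Dynkin diagram is a chain of 3 nodes with a double edge at one end; the terminal node there is the unique long simple root (C_3). Hence the type is C_3.

C_3 (sp(6))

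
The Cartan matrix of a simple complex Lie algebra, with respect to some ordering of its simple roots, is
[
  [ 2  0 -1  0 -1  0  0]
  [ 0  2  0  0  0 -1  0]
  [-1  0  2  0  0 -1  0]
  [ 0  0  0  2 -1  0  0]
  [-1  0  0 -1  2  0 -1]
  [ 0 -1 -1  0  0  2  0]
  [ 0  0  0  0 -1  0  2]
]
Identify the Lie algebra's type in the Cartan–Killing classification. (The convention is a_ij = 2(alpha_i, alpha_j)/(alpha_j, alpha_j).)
type D_7

The matrix has rank 7 with 2's on the diagonal. Reading the off-diagonal entries as Dynkin edges (a single edge where a_ij = a_ji = -1; a double or triple edge where a_ij * a_ji = 2 or 3), the diagram is a chain of 5 nodes with a fork of two nodes at one end (D_7). One simple-root ordering that puts it in standard form is (alpha_2, alpha_6, alpha_3, alpha_1, alpha_5, alpha_4, alpha_7). So the algebra is type D_7, i.e. so(14).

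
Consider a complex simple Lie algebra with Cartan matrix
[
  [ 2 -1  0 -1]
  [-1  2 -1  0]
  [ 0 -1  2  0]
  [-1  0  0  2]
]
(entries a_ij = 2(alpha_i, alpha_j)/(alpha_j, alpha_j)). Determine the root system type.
The matrix has rank 4 with 2's on the diagonal. Reading the off-diagonal entries as Dynkin edges (a single edge where a_ij = a_ji = -1; a double or triple edge where a_ij * a_ji = 2 or 3), the diagram is a chain of 4 nodes with single edges (A_4). One simple-root ordering that puts it in standard form is (alpha_3, alpha_2, alpha_1, alpha_4). So the algebra is type A_4, i.e. sl(5).

A4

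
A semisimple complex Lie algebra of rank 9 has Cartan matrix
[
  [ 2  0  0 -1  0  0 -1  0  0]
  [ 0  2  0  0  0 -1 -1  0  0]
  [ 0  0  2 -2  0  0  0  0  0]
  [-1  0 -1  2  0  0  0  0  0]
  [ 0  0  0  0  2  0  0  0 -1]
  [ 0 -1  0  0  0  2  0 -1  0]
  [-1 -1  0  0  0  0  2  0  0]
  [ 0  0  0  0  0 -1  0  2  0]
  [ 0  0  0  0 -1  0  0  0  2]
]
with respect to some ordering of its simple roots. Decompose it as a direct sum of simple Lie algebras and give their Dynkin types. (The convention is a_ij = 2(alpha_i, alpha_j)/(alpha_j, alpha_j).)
A_2 + C_7

The diagram associated to this matrix has two connected components: the simple roots {alpha_5, alpha_9} form a chain of 2 nodes with single edges (A_2), and {alpha_1, alpha_2, alpha_3, alpha_4, alpha_6, alpha_7, alpha_8} form a chain of 7 nodes with a double edge at one end; the terminal node there is the unique long simple root (C_7). A semisimple Lie algebra decomposes uniquely as the direct sum of simple ideals, one per connected component of its Dynkin diagram, so g ≅ A_2 ⊕ C_7 (dimension 8 + 105 = 113).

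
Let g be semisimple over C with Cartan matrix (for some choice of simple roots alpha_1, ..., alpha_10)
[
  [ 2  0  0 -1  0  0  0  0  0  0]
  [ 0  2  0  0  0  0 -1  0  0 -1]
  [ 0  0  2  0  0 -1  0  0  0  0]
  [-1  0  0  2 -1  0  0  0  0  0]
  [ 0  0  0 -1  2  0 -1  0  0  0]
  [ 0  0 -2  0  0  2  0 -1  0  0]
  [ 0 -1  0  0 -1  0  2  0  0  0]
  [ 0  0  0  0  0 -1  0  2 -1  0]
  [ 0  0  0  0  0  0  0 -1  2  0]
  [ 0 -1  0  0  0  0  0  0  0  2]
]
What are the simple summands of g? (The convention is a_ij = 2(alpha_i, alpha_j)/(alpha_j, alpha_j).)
A_6 + B_4

The diagram associated to this matrix has two connected components: the simple roots {alpha_1, alpha_2, alpha_4, alpha_5, alpha_7, alpha_10} form a chain of 6 nodes with single edges (A_6), and {alpha_3, alpha_6, alpha_8, alpha_9} form a chain of 4 nodes with a double edge at one end; the terminal node there is the unique short simple root (B_4). A semisimple Lie algebra decomposes uniquely as the direct sum of simple ideals, one per connected component of its Dynkin diagram, so g ≅ A_6 ⊕ B_4 (dimension 48 + 36 = 84).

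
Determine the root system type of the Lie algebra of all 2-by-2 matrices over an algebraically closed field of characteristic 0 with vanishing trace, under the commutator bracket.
A1

This is sl(2), which has dimension 2^2 - 1 = 3 and rank 2 - 1 = 1 (a Cartan subalgebra is the diagonal traceless matrices). In the classification of classical Lie algebras, the special linear algebra sl(n+1) has type A_n; here n = 1, so the Dynkin diagram is a chain of 1 nodes with single edges (A_1). Hence the type is A_1.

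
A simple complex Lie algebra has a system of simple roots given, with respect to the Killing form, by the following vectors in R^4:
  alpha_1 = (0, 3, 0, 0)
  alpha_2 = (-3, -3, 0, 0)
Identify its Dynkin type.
type B_2

Compute the Cartan integers a_ij = 2(alpha_i, alpha_j)/(alpha_j, alpha_j); the resulting 2x2 Cartan matrix is
[[2, -1], [-2, 2]].
The roots have two lengths (squared-length ratio 2:1); the short ones are alpha_{1}. The associated Dynkin diagram is a chain of 2 nodes with a double edge at one end; the terminal node there is the unique short simple root (B_2), so the type is B_2 (the algebra so(5)).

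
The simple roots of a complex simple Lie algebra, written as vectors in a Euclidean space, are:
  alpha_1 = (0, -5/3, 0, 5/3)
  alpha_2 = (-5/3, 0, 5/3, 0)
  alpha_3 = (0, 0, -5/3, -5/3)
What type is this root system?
Compute the Cartan integers a_ij = 2(alpha_i, alpha_j)/(alpha_j, alpha_j); the resulting 3x3 Cartan matrix is
[[2, 0, -1], [0, 2, -1], [-1, -1, 2]].
All simple roots have the same length, so the diagram is simply laced. The associated Dynkin diagram is a chain of 3 nodes with single edges (A_3), so the type is A_3 (the algebra sl(4)).

type A_3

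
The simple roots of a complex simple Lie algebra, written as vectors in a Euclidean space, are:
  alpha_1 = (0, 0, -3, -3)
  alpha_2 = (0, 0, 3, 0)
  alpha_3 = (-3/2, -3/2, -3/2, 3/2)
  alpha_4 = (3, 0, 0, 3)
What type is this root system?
Compute the Cartan integers a_ij = 2(alpha_i, alpha_j)/(alpha_j, alpha_j); the resulting 4x4 Cartan matrix is
[[2, -2, 0, -1], [-1, 2, -1, 0], [0, -1, 2, 0], [-1, 0, 0, 2]].
The roots have two lengths (squared-length ratio 2:1); the short ones are alpha_{2,3}. The associated Dynkin diagram is a chain of 4 nodes with a double edge between the middle two (F_4), so the type is F_4.

F_4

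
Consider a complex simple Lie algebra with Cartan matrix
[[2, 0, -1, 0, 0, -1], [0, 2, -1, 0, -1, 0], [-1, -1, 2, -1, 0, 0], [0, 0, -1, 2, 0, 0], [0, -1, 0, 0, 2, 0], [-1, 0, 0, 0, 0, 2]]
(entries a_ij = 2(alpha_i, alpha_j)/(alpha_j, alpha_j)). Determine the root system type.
type E_6

The matrix has rank 6 with 2's on the diagonal. Reading the off-diagonal entries as Dynkin edges (a single edge where a_ij = a_ji = -1; a double or triple edge where a_ij * a_ji = 2 or 3), the diagram is a chain of 5 nodes with one extra node attached to the third node from one end (E_6). One simple-root ordering that puts it in standard form is (alpha_5, alpha_4, alpha_2, alpha_3, alpha_1, alpha_6). So the algebra is type E_6.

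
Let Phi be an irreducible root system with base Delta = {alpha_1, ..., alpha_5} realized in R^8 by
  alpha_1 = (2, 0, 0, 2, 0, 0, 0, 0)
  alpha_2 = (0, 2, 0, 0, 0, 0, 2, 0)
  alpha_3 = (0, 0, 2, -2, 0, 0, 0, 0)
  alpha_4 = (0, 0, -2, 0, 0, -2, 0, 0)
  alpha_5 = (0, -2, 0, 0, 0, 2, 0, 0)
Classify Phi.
Compute the Cartan integers a_ij = 2(alpha_i, alpha_j)/(alpha_j, alpha_j); the resulting 5x5 Cartan matrix is
[[2, 0, -1, 0, 0], [0, 2, 0, 0, -1], [-1, 0, 2, -1, 0], [0, 0, -1, 2, -1], [0, -1, 0, -1, 2]].
All simple roots have the same length, so the diagram is simply laced. The associated Dynkin diagram is a chain of 5 nodes with single edges (A_5), so the type is A_5 (the algebra sl(6)).

A_5 (sl(6))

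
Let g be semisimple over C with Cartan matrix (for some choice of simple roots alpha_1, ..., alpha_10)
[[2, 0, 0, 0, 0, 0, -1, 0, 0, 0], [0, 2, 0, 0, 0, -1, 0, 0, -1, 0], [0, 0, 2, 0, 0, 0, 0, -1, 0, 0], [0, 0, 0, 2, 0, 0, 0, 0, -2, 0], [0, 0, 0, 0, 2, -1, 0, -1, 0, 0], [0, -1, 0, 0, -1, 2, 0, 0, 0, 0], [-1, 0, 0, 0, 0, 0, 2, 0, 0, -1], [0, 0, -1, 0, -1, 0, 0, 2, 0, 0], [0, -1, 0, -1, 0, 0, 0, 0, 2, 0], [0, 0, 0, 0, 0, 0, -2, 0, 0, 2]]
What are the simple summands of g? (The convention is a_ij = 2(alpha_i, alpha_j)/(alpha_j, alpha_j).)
C3 + C7

The diagram associated to this matrix has two connected components: the simple roots {alpha_1, alpha_7, alpha_10} form a chain of 3 nodes with a double edge at one end; the terminal node there is the unique long simple root (C_3), and {alpha_2, alpha_3, alpha_4, alpha_5, alpha_6, alpha_8, alpha_9} form a chain of 7 nodes with a double edge at one end; the terminal node there is the unique long simple root (C_7). A semisimple Lie algebra decomposes uniquely as the direct sum of simple ideals, one per connected component of its Dynkin diagram, so g ≅ C_3 ⊕ C_7 (dimension 21 + 105 = 126).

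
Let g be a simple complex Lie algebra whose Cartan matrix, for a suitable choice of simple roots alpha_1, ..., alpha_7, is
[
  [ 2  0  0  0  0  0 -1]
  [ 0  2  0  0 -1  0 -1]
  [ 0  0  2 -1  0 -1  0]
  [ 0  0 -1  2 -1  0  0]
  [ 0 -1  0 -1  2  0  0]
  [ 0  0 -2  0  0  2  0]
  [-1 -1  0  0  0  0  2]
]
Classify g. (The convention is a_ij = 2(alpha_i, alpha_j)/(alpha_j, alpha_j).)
C_7

The matrix has rank 7 with 2's on the diagonal. Reading the off-diagonal entries as Dynkin edges (a single edge where a_ij = a_ji = -1; a double or triple edge where a_ij * a_ji = 2 or 3), the diagram is a chain of 7 nodes with a double edge at one end; the terminal node there is the unique long simple root (C_7). One simple-root ordering that puts it in standard form is (alpha_1, alpha_7, alpha_2, alpha_5, alpha_4, alpha_3, alpha_6). So the algebra is type C_7, i.e. sp(14).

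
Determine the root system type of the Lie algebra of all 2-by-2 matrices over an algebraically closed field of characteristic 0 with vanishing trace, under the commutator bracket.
This is sl(2), which has dimension 2^2 - 1 = 3 and rank 2 - 1 = 1 (a Cartan subalgebra is the diagonal traceless matrices). In the classification of classical Lie algebras, the special linear algebra sl(n+1) has type A_n; here n = 1, so the Dynkin diagram is a chain of 1 nodes with single edges (A_1). Hence the type is A_1.

type A_1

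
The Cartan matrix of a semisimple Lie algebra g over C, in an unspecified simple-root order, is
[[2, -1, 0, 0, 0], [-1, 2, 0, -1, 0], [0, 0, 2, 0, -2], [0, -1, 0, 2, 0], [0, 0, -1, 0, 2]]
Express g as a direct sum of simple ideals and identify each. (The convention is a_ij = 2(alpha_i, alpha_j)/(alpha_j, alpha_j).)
The diagram associated to this matrix has two connected components: the simple roots {alpha_1, alpha_2, alpha_4} form a chain of 3 nodes with single edges (A_3), and {alpha_3, alpha_5} form a chain of 2 nodes with a double edge at one end; the terminal node there is the unique short simple root (B_2). A semisimple Lie algebra decomposes uniquely as the direct sum of simple ideals, one per connected component of its Dynkin diagram, so g ≅ A_3 ⊕ B_2 (dimension 15 + 10 = 25).

A_3 (sl(4)) ⊕ B_2 (so(5))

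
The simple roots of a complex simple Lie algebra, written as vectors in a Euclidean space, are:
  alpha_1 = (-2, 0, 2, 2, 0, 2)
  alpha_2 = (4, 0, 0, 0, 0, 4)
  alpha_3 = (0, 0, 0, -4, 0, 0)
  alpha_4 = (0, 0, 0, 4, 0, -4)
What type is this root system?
Compute the Cartan integers a_ij = 2(alpha_i, alpha_j)/(alpha_j, alpha_j); the resulting 4x4 Cartan matrix is
[[2, 0, -1, 0], [0, 2, 0, -1], [-1, 0, 2, -1], [0, -1, -2, 2]].
The roots have two lengths (squared-length ratio 2:1); the short ones are alpha_{1,3}. The associated Dynkin diagram is a chain of 4 nodes with a double edge between the middle two (F_4), so the type is F_4.

F_4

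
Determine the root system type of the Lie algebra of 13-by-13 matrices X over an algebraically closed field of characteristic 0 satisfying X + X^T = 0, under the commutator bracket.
This is so(13) with 13 odd, which has dimension 13(13-1)/2 = 78 and rank (13-1)/2 = 6. In the classification of classical Lie algebras, the orthogonal algebra so(2n+1) in an odd number of variables has type B_n; here n = 6, so the Dynkin diagram is a chain of 6 nodes with a double edge at one end; the terminal node there is the unique short simple root (B_6). Hence the type is B_6.

type B_6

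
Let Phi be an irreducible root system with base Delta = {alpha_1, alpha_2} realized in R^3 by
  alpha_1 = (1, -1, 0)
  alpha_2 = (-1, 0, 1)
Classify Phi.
Compute the Cartan integers a_ij = 2(alpha_i, alpha_j)/(alpha_j, alpha_j); the resulting 2x2 Cartan matrix is
[[2, -1], [-1, 2]].
All simple roots have the same length, so the diagram is simply laced. The associated Dynkin diagram is a chain of 2 nodes with single edges (A_2), so the type is A_2 (the algebra sl(3)).

A_2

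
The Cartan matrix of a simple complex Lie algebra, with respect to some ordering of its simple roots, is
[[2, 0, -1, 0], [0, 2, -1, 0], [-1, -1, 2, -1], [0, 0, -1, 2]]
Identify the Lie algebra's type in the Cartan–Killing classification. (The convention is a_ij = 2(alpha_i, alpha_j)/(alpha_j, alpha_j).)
The matrix has rank 4 with 2's on the diagonal. Reading the off-diagonal entries as Dynkin edges (a single edge where a_ij = a_ji = -1; a double or triple edge where a_ij * a_ji = 2 or 3), the diagram is a chain of 2 nodes with a fork of two nodes at one end (D_4). One simple-root ordering that puts it in standard form is (alpha_1, alpha_3, alpha_4, alpha_2). So the algebra is type D_4, i.e. so(8).

D4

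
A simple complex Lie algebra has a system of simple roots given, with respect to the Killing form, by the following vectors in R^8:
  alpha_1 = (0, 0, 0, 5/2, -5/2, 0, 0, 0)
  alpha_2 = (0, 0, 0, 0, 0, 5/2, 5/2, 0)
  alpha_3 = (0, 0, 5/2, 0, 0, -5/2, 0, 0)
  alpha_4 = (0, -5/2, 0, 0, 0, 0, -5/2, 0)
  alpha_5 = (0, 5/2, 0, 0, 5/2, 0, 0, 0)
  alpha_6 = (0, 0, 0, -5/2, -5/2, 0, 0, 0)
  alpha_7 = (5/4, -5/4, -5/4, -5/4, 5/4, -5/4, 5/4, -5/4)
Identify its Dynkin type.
type E_7

Compute the Cartan integers a_ij = 2(alpha_i, alpha_j)/(alpha_j, alpha_j); the resulting 7x7 Cartan matrix is
[[2, 0, 0, 0, -1, 0, -1], [0, 2, -1, -1, 0, 0, 0], [0, -1, 2, 0, 0, 0, 0], [0, -1, 0, 2, -1, 0, 0], [-1, 0, 0, -1, 2, -1, 0], [0, 0, 0, 0, -1, 2, 0], [-1, 0, 0, 0, 0, 0, 2]].
All simple roots have the same length, so the diagram is simply laced. The associated Dynkin diagram is a chain of 6 nodes with one extra node attached to the third node from one end (E_7), so the type is E_7.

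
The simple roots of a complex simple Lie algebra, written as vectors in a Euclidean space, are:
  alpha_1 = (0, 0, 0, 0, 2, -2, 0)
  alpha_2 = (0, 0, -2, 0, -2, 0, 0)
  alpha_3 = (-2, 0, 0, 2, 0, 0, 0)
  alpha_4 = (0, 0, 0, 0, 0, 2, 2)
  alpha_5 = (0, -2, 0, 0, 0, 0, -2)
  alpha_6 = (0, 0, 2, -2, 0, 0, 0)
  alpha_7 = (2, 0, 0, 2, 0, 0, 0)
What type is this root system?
D7

Compute the Cartan integers a_ij = 2(alpha_i, alpha_j)/(alpha_j, alpha_j); the resulting 7x7 Cartan matrix is
[[2, -1, 0, -1, 0, 0, 0], [-1, 2, 0, 0, 0, -1, 0], [0, 0, 2, 0, 0, -1, 0], [-1, 0, 0, 2, -1, 0, 0], [0, 0, 0, -1, 2, 0, 0], [0, -1, -1, 0, 0, 2, -1], [0, 0, 0, 0, 0, -1, 2]].
All simple roots have the same length, so the diagram is simply laced. The associated Dynkin diagram is a chain of 5 nodes with a fork of two nodes at one end (D_7), so the type is D_7 (the algebra so(14)).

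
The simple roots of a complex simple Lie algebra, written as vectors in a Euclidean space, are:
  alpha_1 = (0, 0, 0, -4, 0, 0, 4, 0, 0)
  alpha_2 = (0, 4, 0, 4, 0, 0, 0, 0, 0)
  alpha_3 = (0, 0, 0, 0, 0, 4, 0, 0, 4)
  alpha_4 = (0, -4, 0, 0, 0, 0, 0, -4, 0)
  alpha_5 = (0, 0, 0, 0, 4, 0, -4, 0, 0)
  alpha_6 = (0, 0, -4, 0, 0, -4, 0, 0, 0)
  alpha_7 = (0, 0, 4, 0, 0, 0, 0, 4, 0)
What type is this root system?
Compute the Cartan integers a_ij = 2(alpha_i, alpha_j)/(alpha_j, alpha_j); the resulting 7x7 Cartan matrix is
[[2, -1, 0, 0, -1, 0, 0], [-1, 2, 0, -1, 0, 0, 0], [0, 0, 2, 0, 0, -1, 0], [0, -1, 0, 2, 0, 0, -1], [-1, 0, 0, 0, 2, 0, 0], [0, 0, -1, 0, 0, 2, -1], [0, 0, 0, -1, 0, -1, 2]].
All simple roots have the same length, so the diagram is simply laced. The associated Dynkin diagram is a chain of 7 nodes with single edges (A_7), so the type is A_7 (the algebra sl(8)).

A7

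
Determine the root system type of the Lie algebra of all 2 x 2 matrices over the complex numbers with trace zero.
A_1

This is sl(2), which has dimension 2^2 - 1 = 3 and rank 2 - 1 = 1 (a Cartan subalgebra is the diagonal traceless matrices). In the classification of classical Lie algebras, the special linear algebra sl(n+1) has type A_n; here n = 1, so the Dynkin diagram is a chain of 1 nodes with single edges (A_1). Hence the type is A_1.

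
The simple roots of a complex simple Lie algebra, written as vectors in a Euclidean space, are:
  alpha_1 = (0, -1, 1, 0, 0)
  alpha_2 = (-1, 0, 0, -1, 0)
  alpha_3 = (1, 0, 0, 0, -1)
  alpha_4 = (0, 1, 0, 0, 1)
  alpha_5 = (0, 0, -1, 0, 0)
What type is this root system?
B_5

Compute the Cartan integers a_ij = 2(alpha_i, alpha_j)/(alpha_j, alpha_j); the resulting 5x5 Cartan matrix is
[[2, 0, 0, -1, -2], [0, 2, -1, 0, 0], [0, -1, 2, -1, 0], [-1, 0, -1, 2, 0], [-1, 0, 0, 0, 2]].
The roots have two lengths (squared-length ratio 2:1); the short ones are alpha_{5}. The associated Dynkin diagram is a chain of 5 nodes with a double edge at one end; the terminal node there is the unique short simple root (B_5), so the type is B_5 (the algebra so(11)).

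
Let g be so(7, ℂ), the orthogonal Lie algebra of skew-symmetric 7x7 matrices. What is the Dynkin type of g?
This is so(7) with 7 odd, which has dimension 7(7-1)/2 = 21 and rank (7-1)/2 = 3. In the classification of classical Lie algebras, the orthogonal algebra so(2n+1) in an odd number of variables has type B_n; here n = 3, so the Dynkin diagram is a chain of 3 nodes with a double edge at one end; the terminal node there is the unique short simple root (B_3). Hence the type is B_3.

type B_3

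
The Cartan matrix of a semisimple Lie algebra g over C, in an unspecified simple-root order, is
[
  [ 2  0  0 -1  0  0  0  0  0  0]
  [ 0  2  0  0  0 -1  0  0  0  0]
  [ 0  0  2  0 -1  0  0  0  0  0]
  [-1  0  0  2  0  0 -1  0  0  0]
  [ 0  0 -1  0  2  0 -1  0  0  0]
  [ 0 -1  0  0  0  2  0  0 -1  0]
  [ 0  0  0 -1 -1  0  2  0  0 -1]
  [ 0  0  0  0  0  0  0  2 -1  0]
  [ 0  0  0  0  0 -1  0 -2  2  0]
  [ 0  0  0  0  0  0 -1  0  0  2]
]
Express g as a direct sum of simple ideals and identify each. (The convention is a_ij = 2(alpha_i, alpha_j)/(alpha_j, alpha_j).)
type B_4 + type E_6

The diagram associated to this matrix has two connected components: the simple roots {alpha_2, alpha_6, alpha_8, alpha_9} form a chain of 4 nodes with a double edge at one end; the terminal node there is the unique short simple root (B_4), and {alpha_1, alpha_3, alpha_4, alpha_5, alpha_7, alpha_10} form a chain of 5 nodes with one extra node attached to the third node from one end (E_6). A semisimple Lie algebra decomposes uniquely as the direct sum of simple ideals, one per connected component of its Dynkin diagram, so g ≅ B_4 ⊕ E_6 (dimension 36 + 78 = 114).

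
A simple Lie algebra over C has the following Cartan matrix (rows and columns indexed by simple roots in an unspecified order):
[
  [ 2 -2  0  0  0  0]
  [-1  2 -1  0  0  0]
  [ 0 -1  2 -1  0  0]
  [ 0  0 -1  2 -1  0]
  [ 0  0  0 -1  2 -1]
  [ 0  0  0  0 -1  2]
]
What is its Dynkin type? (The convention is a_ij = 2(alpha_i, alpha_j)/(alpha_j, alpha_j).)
The matrix has rank 6 with 2's on the diagonal. Reading the off-diagonal entries as Dynkin edges (a single edge where a_ij = a_ji = -1; a double or triple edge where a_ij * a_ji = 2 or 3), the diagram is a chain of 6 nodes with a double edge at one end; the terminal node there is the unique long simple root (C_6). One simple-root ordering that puts it in standard form is (alpha_6, alpha_5, alpha_4, alpha_3, alpha_2, alpha_1). So the algebra is type C_6, i.e. sp(12).

C6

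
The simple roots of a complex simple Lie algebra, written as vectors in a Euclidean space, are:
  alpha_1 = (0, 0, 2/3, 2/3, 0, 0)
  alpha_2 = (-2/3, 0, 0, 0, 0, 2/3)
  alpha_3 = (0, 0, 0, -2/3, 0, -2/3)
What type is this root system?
A3

Compute the Cartan integers a_ij = 2(alpha_i, alpha_j)/(alpha_j, alpha_j); the resulting 3x3 Cartan matrix is
[[2, 0, -1], [0, 2, -1], [-1, -1, 2]].
All simple roots have the same length, so the diagram is simply laced. The associated Dynkin diagram is a chain of 3 nodes with single edges (A_3), so the type is A_3 (the algebra sl(4)).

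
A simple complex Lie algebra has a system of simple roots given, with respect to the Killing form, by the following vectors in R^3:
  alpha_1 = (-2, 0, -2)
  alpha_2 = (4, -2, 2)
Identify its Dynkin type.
G_2

Compute the Cartan integers a_ij = 2(alpha_i, alpha_j)/(alpha_j, alpha_j); the resulting 2x2 Cartan matrix is
[[2, -1], [-3, 2]].
The roots have two lengths (squared-length ratio 3:1); the short ones are alpha_{1}. The associated Dynkin diagram is two nodes joined by a triple edge (G_2), so the type is G_2.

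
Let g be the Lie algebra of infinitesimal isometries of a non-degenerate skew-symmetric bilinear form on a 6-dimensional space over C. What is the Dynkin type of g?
This is sp(6), which has dimension 6(6+1)/2 = 21 and rank 6/2 = 3. In the classification of classical Lie algebras, the symplectic algebra sp(2n) has type C_n; here n = 3, so the Dynkin diagram is a chain of 3 nodes with a double edge at one end; the terminal node there is the unique long simple root (C_3). Hence the type is C_3.

C_3 (sp(6))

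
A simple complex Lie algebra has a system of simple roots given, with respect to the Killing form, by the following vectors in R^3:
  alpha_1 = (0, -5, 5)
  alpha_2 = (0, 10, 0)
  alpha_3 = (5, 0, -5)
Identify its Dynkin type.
type C_3

Compute the Cartan integers a_ij = 2(alpha_i, alpha_j)/(alpha_j, alpha_j); the resulting 3x3 Cartan matrix is
[[2, -1, -1], [-2, 2, 0], [-1, 0, 2]].
The roots have two lengths (squared-length ratio 2:1); the short ones are alpha_{1,3}. The associated Dynkin diagram is a chain of 3 nodes with a double edge at one end; the terminal node there is the unique long simple root (C_3), so the type is C_3 (the algebra sp(6)).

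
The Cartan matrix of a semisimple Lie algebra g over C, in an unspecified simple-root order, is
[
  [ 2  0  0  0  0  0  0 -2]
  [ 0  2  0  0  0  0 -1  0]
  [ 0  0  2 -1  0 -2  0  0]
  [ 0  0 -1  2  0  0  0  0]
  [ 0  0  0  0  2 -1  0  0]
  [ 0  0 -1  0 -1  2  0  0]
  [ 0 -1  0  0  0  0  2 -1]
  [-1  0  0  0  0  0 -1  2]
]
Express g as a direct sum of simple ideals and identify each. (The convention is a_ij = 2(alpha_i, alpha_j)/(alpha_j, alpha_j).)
C_4 ⊕ F_4

The diagram associated to this matrix has two connected components: the simple roots {alpha_1, alpha_2, alpha_7, alpha_8} form a chain of 4 nodes with a double edge at one end; the terminal node there is the unique long simple root (C_4), and {alpha_3, alpha_4, alpha_5, alpha_6} form a chain of 4 nodes with a double edge between the middle two (F_4). A semisimple Lie algebra decomposes uniquely as the direct sum of simple ideals, one per connected component of its Dynkin diagram, so g ≅ C_4 ⊕ F_4 (dimension 36 + 52 = 88).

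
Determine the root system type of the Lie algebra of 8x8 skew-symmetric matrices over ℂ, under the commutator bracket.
This is so(8) with 8 even, which has dimension 8(8-1)/2 = 28 and rank 8/2 = 4. In the classification of classical Lie algebras, the orthogonal algebra so(2n) in an even number of variables has type D_n; here n = 4, so the Dynkin diagram is a chain of 2 nodes with a fork of two nodes at one end (D_4). Hence the type is D_4.

D_4 (so(8))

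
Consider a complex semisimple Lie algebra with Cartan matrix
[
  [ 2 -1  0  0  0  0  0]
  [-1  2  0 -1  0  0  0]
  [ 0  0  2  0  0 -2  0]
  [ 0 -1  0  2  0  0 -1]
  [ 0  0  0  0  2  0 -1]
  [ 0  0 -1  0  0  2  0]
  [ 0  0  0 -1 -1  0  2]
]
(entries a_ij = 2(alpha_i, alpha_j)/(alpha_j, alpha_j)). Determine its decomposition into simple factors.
A_5 + B_2

The diagram associated to this matrix has two connected components: the simple roots {alpha_1, alpha_2, alpha_4, alpha_5, alpha_7} form a chain of 5 nodes with single edges (A_5), and {alpha_3, alpha_6} form a chain of 2 nodes with a double edge at one end; the terminal node there is the unique short simple root (B_2). A semisimple Lie algebra decomposes uniquely as the direct sum of simple ideals, one per connected component of its Dynkin diagram, so g ≅ A_5 ⊕ B_2 (dimension 35 + 10 = 45).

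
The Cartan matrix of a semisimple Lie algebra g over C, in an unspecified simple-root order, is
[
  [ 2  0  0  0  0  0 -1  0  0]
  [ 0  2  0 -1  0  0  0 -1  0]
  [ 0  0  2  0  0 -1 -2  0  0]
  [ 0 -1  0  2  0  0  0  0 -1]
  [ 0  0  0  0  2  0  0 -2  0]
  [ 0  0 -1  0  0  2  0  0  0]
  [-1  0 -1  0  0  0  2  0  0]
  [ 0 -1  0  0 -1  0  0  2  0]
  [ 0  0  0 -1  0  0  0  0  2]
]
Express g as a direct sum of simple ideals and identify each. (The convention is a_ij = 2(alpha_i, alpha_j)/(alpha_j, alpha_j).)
C_5 ⊕ F_4

The diagram associated to this matrix has two connected components: the simple roots {alpha_2, alpha_4, alpha_5, alpha_8, alpha_9} form a chain of 5 nodes with a double edge at one end; the terminal node there is the unique long simple root (C_5), and {alpha_1, alpha_3, alpha_6, alpha_7} form a chain of 4 nodes with a double edge between the middle two (F_4). A semisimple Lie algebra decomposes uniquely as the direct sum of simple ideals, one per connected component of its Dynkin diagram, so g ≅ C_5 ⊕ F_4 (dimension 55 + 52 = 107).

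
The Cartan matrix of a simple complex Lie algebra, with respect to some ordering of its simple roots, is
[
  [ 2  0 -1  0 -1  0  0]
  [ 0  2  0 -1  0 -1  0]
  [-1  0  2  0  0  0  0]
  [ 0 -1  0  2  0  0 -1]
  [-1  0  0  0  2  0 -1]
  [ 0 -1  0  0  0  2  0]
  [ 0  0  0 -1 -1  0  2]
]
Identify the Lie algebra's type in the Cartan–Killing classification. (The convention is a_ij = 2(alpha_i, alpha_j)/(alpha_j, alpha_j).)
The matrix has rank 7 with 2's on the diagonal. Reading the off-diagonal entries as Dynkin edges (a single edge where a_ij = a_ji = -1; a double or triple edge where a_ij * a_ji = 2 or 3), the diagram is a chain of 7 nodes with single edges (A_7). One simple-root ordering that puts it in standard form is (alpha_3, alpha_1, alpha_5, alpha_7, alpha_4, alpha_2, alpha_6). So the algebra is type A_7, i.e. sl(8).

A7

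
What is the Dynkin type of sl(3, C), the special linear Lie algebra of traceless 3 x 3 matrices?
A_2

This is sl(3), which has dimension 3^2 - 1 = 8 and rank 3 - 1 = 2 (a Cartan subalgebra is the diagonal traceless matrices). In the classification of classical Lie algebras, the special linear algebra sl(n+1) has type A_n; here n = 2, so the Dynkin diagram is a chain of 2 nodes with single edges (A_2). Hence the type is A_2.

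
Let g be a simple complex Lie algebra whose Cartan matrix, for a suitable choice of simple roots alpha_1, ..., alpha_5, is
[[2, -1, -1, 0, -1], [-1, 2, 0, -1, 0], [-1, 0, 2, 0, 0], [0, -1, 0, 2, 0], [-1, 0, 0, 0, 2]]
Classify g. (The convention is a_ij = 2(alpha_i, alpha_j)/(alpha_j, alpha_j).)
D_5

The matrix has rank 5 with 2's on the diagonal. Reading the off-diagonal entries as Dynkin edges (a single edge where a_ij = a_ji = -1; a double or triple edge where a_ij * a_ji = 2 or 3), the diagram is a chain of 3 nodes with a fork of two nodes at one end (D_5). One simple-root ordering that puts it in standard form is (alpha_4, alpha_2, alpha_1, alpha_3, alpha_5). So the algebra is type D_5, i.e. so(10).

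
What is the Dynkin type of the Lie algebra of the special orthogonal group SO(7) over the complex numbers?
This is so(7) with 7 odd, which has dimension 7(7-1)/2 = 21 and rank (7-1)/2 = 3. In the classification of classical Lie algebras, the orthogonal algebra so(2n+1) in an odd number of variables has type B_n; here n = 3, so the Dynkin diagram is a chain of 3 nodes with a double edge at one end; the terminal node there is the unique short simple root (B_3). Hence the type is B_3.

B_3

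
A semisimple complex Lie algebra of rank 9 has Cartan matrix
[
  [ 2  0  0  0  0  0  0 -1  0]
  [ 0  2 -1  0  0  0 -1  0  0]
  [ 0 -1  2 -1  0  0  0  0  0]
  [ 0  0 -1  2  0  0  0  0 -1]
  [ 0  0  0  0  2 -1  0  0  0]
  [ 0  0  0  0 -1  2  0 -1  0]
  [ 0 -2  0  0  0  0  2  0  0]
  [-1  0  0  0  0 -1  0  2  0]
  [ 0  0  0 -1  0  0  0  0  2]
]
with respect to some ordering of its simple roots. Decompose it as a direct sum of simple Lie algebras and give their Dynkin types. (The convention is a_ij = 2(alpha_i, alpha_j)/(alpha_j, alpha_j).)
The diagram associated to this matrix has two connected components: the simple roots {alpha_1, alpha_5, alpha_6, alpha_8} form a chain of 4 nodes with single edges (A_4), and {alpha_2, alpha_3, alpha_4, alpha_7, alpha_9} form a chain of 5 nodes with a double edge at one end; the terminal node there is the unique long simple root (C_5). A semisimple Lie algebra decomposes uniquely as the direct sum of simple ideals, one per connected component of its Dynkin diagram, so g ≅ A_4 ⊕ C_5 (dimension 24 + 55 = 79).

A_4 (sl(5)) ⊕ C_5 (sp(10))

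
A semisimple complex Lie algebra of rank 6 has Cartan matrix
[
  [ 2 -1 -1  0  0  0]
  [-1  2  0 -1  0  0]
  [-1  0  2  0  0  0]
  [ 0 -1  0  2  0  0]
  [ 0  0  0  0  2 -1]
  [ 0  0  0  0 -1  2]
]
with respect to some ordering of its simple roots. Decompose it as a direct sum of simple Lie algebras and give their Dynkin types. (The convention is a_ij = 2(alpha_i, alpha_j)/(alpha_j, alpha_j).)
The diagram associated to this matrix has two connected components: the simple roots {alpha_5, alpha_6} form a chain of 2 nodes with single edges (A_2), and {alpha_1, alpha_2, alpha_3, alpha_4} form a chain of 4 nodes with single edges (A_4). A semisimple Lie algebra decomposes uniquely as the direct sum of simple ideals, one per connected component of its Dynkin diagram, so g ≅ A_2 ⊕ A_4 (dimension 8 + 24 = 32).

A2 ⊕ A4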